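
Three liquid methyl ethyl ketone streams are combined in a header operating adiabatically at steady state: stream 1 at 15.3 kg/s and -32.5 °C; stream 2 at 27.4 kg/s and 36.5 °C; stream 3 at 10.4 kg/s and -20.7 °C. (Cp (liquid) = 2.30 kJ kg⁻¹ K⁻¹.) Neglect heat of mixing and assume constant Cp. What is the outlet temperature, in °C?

T_out = 5.42 °C

Energy balance with Q = 0: Σ ṁᵢCp,ᵢ(T_out − Tᵢ) = 0
Σ ṁᵢCp,ᵢTᵢ = 15.3×2.30×-32.5 + 27.4×2.30×36.5 + 10.4×2.30×-20.7 = 661.41
Σ ṁᵢCp,ᵢ = 15.3×2.30 + 27.4×2.30 + 10.4×2.30 = 122.13
T_out = 661.41 / 122.13 = 5.4156 °C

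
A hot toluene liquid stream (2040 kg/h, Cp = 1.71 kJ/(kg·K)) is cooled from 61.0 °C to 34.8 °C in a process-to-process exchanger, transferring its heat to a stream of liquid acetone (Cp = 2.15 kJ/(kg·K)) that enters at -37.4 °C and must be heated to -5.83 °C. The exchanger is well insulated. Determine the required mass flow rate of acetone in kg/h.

Heat released by hot stream: Q = 2040 × 1.71 × (61.0 − 34.8) = 91396 kJ/h
Energy balance on cold side (adiabatic exchanger): Q = ṁ_c·Cp_c·(T_c,out − T_c,in)
ṁ_c = 91396 / [2.15 × (-5.83 − -37.4)] = 1346.5 kg/h

ṁ_c = 1350 kg/h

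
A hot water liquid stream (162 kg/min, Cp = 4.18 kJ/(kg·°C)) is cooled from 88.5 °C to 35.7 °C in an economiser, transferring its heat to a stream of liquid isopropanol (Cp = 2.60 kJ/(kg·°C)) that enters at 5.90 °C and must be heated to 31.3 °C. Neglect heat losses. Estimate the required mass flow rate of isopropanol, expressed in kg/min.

Heat released by hot stream: Q = 162 × 4.18 × (88.5 − 35.7) = 35754 kJ/min
Energy balance on cold side (adiabatic exchanger): Q = ṁ_c·Cp_c·(T_c,out − T_c,in)
ṁ_c = 35754 / [2.60 × (31.3 − 5.90)] = 541.4 kg/min

ṁ_c = 541 kg/min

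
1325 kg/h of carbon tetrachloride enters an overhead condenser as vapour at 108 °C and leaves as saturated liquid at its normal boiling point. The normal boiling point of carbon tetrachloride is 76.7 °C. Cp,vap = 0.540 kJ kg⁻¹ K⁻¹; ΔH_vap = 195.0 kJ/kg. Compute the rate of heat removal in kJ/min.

Q_c = 4680 kJ/min

vapour 108→76.7 °C: -16.902 kJ/kg
condensation at 76.7 °C: -195 kJ/kg
Δh = -16.902 + -195 = -211.9 kJ/kg
Q = ṁ·Δh = 1325 kg/h × -211.9 kJ/kg = -280770 kJ/h
|Q| = 77.992 kW = 4679.5 kJ/min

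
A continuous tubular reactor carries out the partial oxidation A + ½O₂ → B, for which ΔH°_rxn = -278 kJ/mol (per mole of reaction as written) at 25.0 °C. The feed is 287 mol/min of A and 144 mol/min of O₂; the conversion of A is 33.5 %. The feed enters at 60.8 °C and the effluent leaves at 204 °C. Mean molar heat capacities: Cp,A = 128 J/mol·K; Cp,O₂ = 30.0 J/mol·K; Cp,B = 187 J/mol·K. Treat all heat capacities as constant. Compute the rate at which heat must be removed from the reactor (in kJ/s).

Extent of reaction ξ = 0.335 × 287 = 96.145 mol/min
Reaction term: ξ·ΔH°_rxn = 96.145 × -278 = -26728 kJ/min
Sensible, feed 60.8→25 °C: -1469.8 kJ/min
Outlet flows (mol/min): A 190.85, O₂ 95.927, B 96.145
Sensible, products 25→204 °C: 8106.3 kJ/min
Q = ΔH = -20092 kJ/min = -334.86 kW
Heat removed = 334.86 kJ/s

Q_out = 335 kJ/s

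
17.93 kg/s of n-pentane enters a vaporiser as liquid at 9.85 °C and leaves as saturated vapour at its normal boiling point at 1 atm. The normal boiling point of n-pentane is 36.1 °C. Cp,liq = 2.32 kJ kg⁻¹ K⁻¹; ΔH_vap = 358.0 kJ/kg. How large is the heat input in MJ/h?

liquid 9.85→36.1 °C: 60.9 kJ/kg
vaporisation at 36.1 °C: 358 kJ/kg
Δh = 60.9 + 358 = 418.9 kJ/kg
Q = ṁ·Δh = 17.93 kg/s × 418.9 kJ/kg = 7510.9 kJ/s
|Q| = 7510.9 kW = 27039 MJ/h

Q = 27000 MJ/h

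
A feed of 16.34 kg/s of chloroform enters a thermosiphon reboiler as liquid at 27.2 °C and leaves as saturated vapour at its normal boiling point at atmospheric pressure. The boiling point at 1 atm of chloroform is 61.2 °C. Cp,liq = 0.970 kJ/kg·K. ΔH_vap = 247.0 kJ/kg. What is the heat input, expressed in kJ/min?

liquid 27.2→61.2 °C: 32.98 kJ/kg
vaporisation at 61.2 °C: 247 kJ/kg
Δh = 32.98 + 247 = 279.98 kJ/kg
Q = ṁ·Δh = 16.34 kg/s × 279.98 kJ/kg = 4574.9 kJ/s
|Q| = 4574.9 kW = 274490 kJ/min

Q = 274000 kJ/min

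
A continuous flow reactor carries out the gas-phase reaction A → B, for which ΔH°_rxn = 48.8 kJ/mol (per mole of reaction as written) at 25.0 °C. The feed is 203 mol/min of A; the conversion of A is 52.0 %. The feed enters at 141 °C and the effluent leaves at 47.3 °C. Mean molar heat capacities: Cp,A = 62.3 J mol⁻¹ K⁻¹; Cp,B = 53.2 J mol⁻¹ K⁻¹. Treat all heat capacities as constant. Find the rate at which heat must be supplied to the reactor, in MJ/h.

Q_in = 237 MJ/h

Extent of reaction ξ = 0.520 × 203 = 105.56 mol/min
Reaction term: ξ·ΔH°_rxn = 105.56 × 48.8 = 5151.3 kJ/min
Sensible, feed 141→25 °C: -1467 kJ/min
Outlet flows (mol/min): A 97.44, B 105.56
Sensible, products 25→47.3 °C: 260.6 kJ/min
Q = ΔH = 3944.9 kJ/min = 65.748 kW
Heat supplied = 236.69 MJ/h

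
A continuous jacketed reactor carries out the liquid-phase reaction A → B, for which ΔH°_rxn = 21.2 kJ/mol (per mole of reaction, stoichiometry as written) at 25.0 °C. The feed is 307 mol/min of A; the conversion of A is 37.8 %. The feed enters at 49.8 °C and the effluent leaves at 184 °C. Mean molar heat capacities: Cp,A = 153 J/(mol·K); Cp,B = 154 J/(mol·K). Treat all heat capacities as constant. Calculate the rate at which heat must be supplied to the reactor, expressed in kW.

Q_in = 146 kW

Extent of reaction ξ = 0.378 × 307 = 116.05 mol/min
Reaction term: ξ·ΔH°_rxn = 116.05 × 21.2 = 2460.2 kJ/min
Sensible, feed 49.8→25 °C: -1164.9 kJ/min
Outlet flows (mol/min): A 190.95, B 116.05
Sensible, products 25→184 °C: 7486.8 kJ/min
Q = ΔH = 8782.1 kJ/min = 146.37 kW
Heat supplied = 146.37 kW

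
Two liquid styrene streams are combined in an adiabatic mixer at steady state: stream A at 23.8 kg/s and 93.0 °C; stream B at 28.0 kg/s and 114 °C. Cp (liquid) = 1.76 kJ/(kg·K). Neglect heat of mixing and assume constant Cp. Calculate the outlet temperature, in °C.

Energy balance with Q = 0: Σ ṁᵢCp,ᵢ(T_out − Tᵢ) = 0
Σ ṁᵢCp,ᵢTᵢ = 23.8×1.76×93.0 + 28.0×1.76×114 = 9513.5
Σ ṁᵢCp,ᵢ = 23.8×1.76 + 28.0×1.76 = 91.168
T_out = 9513.5 / 91.168 = 104.35 °C

T_out = 104 °C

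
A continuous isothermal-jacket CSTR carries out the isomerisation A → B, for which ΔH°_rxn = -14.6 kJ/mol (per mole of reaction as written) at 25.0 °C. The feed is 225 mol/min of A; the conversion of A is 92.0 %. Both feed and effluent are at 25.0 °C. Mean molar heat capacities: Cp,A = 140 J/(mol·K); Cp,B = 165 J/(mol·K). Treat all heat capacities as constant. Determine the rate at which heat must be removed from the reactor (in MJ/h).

Extent of reaction ξ = 0.920 × 225 = 207 mol/min
Reaction term: ξ·ΔH°_rxn = 207 × -14.6 = -3022.2 kJ/min
Q = ΔH = -3022.2 kJ/min = -50.37 kW
Heat removed = 181.33 MJ/h

Q_out = 181 MJ/h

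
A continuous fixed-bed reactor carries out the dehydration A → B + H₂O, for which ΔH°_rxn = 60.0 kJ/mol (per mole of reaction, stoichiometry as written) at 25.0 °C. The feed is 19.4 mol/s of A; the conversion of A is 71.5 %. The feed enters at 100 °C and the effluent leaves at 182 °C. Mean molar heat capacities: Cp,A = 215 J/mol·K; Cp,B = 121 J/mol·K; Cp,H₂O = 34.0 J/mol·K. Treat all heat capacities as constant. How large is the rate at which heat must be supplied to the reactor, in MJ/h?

Q_in = 3760 MJ/h

Extent of reaction ξ = 0.715 × 19.4 = 13.871 mol/s
Reaction term: ξ·ΔH°_rxn = 13.871 × 60.0 = 832.26 kJ/s
Sensible, feed 100→25 °C: -312.82 kJ/s
Outlet flows (mol/s): A 5.529, B 13.871, H₂O 13.871
Sensible, products 25→182 °C: 524.18 kJ/s
Q = ΔH = 1043.6 kJ/s = 1043.6 kW
Heat supplied = 3757 MJ/h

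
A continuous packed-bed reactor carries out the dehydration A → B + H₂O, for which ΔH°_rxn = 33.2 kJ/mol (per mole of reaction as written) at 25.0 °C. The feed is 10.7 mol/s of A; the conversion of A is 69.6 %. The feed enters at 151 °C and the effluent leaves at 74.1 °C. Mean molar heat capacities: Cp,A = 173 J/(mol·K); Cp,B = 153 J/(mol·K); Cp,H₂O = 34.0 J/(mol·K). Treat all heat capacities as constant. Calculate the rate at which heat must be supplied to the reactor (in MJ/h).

Extent of reaction ξ = 0.696 × 10.7 = 7.4472 mol/s
Reaction term: ξ·ΔH°_rxn = 7.4472 × 33.2 = 247.25 kJ/s
Sensible, feed 151→25 °C: -233.24 kJ/s
Outlet flows (mol/s): A 3.2528, B 7.4472, H₂O 7.4472
Sensible, products 25→74.1 °C: 96.008 kJ/s
Q = ΔH = 110.02 kJ/s = 110.02 kW
Heat supplied = 396.06 MJ/h

Q_in = 396 MJ/h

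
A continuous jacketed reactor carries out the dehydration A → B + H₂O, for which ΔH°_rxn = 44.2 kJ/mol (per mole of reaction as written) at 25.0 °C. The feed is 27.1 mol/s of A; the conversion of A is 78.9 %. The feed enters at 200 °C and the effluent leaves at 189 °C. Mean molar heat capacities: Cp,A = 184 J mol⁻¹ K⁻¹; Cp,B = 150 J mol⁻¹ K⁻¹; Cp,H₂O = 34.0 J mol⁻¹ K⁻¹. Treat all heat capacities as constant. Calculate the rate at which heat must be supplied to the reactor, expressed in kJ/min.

Extent of reaction ξ = 0.789 × 27.1 = 21.382 mol/s
Reaction term: ξ·ΔH°_rxn = 21.382 × 44.2 = 945.08 kJ/s
Sensible, feed 200→25 °C: -872.62 kJ/s
Outlet flows (mol/s): A 5.7181, B 21.382, H₂O 21.382
Sensible, products 25→189 °C: 817.77 kJ/s
Q = ΔH = 890.23 kJ/s = 890.23 kW
Heat supplied = 53414 kJ/min

Q_in = 53400 kJ/min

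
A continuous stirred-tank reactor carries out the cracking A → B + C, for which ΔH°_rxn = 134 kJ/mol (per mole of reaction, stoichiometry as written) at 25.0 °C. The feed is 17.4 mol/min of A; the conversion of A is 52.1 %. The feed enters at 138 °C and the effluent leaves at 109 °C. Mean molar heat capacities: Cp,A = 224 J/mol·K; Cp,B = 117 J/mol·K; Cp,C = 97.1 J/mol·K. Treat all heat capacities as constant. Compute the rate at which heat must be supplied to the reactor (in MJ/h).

Q_in = 65.7 MJ/h

Extent of reaction ξ = 0.521 × 17.4 = 9.0654 mol/min
Reaction term: ξ·ΔH°_rxn = 9.0654 × 134 = 1214.8 kJ/min
Sensible, feed 138→25 °C: -440.43 kJ/min
Outlet flows (mol/min): A 8.3346, B 9.0654, C 9.0654
Sensible, products 25→109 °C: 319.86 kJ/min
Q = ΔH = 1094.2 kJ/min = 18.237 kW
Heat supplied = 65.652 MJ/h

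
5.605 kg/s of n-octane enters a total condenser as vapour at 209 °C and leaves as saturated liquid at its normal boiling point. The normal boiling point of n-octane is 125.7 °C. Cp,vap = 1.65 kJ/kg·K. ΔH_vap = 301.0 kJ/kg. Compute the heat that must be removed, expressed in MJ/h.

vapour 209→125.7 °C: -137.44 kJ/kg
condensation at 125.7 °C: -301 kJ/kg
Δh = -137.44 + -301 = -438.44 kJ/kg
Q = ṁ·Δh = 5.605 kg/s × -438.44 kJ/kg = -2457.5 kJ/s
|Q| = 2457.5 kW = 8846.9 MJ/h

Q_c = 8850 MJ/h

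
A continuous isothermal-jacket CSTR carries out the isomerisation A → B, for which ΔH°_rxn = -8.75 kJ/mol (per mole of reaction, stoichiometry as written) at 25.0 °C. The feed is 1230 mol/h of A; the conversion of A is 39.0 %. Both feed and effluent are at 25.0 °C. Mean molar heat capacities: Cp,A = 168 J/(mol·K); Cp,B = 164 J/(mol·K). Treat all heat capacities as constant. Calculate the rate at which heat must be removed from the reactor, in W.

Extent of reaction ξ = 0.390 × 1230 = 479.7 mol/h
Reaction term: ξ·ΔH°_rxn = 479.7 × -8.75 = -4197.4 kJ/h
Q = ΔH = -4197.4 kJ/h = -1.1659 kW
Heat removed = 1165.9 W

Q_out = 1170 W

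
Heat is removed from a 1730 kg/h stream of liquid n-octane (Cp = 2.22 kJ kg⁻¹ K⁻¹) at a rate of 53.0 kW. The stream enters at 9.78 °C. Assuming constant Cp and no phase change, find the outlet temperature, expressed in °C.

T_out = -39.9 °C

Q = 53.0 kW = 190800 kJ/h
ΔT = Q/(ṁ·Cp) = 190800/(1730×2.22) = 49.68 K
T_out = 9.78 − 49.68 = -39.9 °C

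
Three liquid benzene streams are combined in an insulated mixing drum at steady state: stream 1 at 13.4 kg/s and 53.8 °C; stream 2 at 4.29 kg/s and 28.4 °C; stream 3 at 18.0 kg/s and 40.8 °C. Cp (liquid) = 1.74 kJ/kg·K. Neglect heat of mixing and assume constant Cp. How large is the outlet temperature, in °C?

T_out = 44.2 °C

Energy balance with Q = 0: Σ ṁᵢCp,ᵢ(T_out − Tᵢ) = 0
T_out = Σ ṁᵢCp,ᵢTᵢ / Σ ṁᵢCp,ᵢ
      = 2744.3 / 62.101 = 44.19 °C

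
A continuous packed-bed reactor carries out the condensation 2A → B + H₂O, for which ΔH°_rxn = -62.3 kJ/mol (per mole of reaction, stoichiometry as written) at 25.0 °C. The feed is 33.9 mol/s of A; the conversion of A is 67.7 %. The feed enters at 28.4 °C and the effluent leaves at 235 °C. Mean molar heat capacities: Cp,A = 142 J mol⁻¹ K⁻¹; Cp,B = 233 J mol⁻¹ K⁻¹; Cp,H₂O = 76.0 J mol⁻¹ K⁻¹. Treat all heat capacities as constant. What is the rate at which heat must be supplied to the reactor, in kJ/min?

Q_in = 20400 kJ/min

Extent of reaction ξ = 0.677 × 33.9 / 2 = 11.475 mol/s
Reaction term: ξ·ΔH°_rxn = 11.475 × -62.3 = -714.9 kJ/s
Sensible, feed 28.4→25 °C: -16.367 kJ/s
Outlet flows (mol/s): A 10.95, B 11.475, H₂O 11.475
Sensible, products 25→235 °C: 1071.1 kJ/s
Q = ΔH = 339.87 kJ/s = 339.87 kW
Heat supplied = 20392 kJ/min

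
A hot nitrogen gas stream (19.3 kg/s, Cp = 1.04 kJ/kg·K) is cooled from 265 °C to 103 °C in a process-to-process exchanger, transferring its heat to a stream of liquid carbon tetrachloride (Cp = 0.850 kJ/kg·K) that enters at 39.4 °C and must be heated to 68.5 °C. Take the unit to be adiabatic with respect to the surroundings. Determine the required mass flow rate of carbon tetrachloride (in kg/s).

Heat released by hot stream: Q = 19.3 × 1.04 × (265 − 103) = 3251.7 kJ/s
Energy balance on cold side (adiabatic exchanger): Q = ṁ_c·Cp_c·(T_c,out − T_c,in)
ṁ_c = 3251.7 / [0.850 × (68.5 − 39.4)] = 131.46 kg/s

ṁ_c = 131 kg/s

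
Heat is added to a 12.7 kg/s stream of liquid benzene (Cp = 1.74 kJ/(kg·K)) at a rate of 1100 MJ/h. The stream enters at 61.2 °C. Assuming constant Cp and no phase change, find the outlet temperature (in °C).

Q = 1100 MJ/h = 305.56 kJ/s
ΔT = Q/(ṁ·Cp) = 305.56/(12.7×1.74) = 13.827 K
T_out = 61.2 + 13.827 = 75.027 °C

T_out = 75.0 °C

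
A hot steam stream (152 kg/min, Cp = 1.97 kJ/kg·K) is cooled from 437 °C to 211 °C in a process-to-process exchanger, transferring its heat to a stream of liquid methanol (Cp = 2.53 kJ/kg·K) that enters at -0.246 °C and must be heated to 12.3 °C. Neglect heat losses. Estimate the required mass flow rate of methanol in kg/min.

ṁ_c = 2130 kg/min

Heat released by hot stream: Q = 152 × 1.97 × (437 − 211) = 67673 kJ/min
Energy balance on cold side (adiabatic exchanger): Q = ṁ_c·Cp_c·(T_c,out − T_c,in)
ṁ_c = 67673 / [2.53 × (12.3 − -0.246)] = 2132 kg/min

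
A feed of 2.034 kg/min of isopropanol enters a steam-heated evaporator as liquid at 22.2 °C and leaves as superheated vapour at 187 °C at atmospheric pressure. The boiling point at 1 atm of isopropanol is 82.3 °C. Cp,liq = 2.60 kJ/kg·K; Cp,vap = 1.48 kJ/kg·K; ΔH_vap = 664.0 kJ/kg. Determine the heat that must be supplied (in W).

liquid 22.2→82.3 °C: 156.26 kJ/kg
vaporisation at 82.3 °C: 664 kJ/kg
vapour 82.3→187 °C: 154.96 kJ/kg
Δh = 156.26 + 664 + 154.96 = 975.22 kJ/kg
Q = ṁ·Δh = 2.034 kg/min × 975.22 kJ/kg = 1983.6 kJ/min
|Q| = 33.06 kW = 33060 W

Q = 33100 W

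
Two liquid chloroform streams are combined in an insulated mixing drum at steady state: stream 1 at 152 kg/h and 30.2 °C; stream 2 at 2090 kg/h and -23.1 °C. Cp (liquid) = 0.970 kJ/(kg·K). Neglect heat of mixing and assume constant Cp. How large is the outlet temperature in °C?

Energy balance with Q = 0: Σ ṁᵢCp,ᵢ(T_out − Tᵢ) = 0
Σ ṁᵢCp,ᵢTᵢ = 152×0.970×30.2 + 2090×0.970×-23.1 = -42378
Σ ṁᵢCp,ᵢ = 152×0.970 + 2090×0.970 = 2174.7
T_out = -42378 / 2174.7 = -19.486 °C

T_out = -19.5 °C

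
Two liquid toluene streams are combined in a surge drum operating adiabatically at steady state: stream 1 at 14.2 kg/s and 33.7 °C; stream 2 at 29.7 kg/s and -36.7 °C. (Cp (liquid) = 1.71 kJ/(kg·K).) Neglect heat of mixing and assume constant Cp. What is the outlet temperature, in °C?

Adiabatic, steady state ⇒ Σ ṁᵢCp,ᵢ(T_out − Tᵢ) = 0
T_out = Σ ṁᵢCp,ᵢTᵢ / Σ ṁᵢCp,ᵢ
      = -1045.6 / 75.069 = -13.928 °C

T_out = -13.9 °C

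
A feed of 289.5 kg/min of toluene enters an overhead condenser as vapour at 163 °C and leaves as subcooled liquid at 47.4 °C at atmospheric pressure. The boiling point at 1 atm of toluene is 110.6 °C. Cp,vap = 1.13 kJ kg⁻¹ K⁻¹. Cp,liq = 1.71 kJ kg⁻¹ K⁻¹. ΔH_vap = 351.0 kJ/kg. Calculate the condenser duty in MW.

vapour 163→110.6 °C: -59.212 kJ/kg
condensation at 110.6 °C: -351 kJ/kg
liquid 110.6→47.4 °C: -108.07 kJ/kg
Δh = -59.212 + -351 + -108.07 = -518.28 kJ/kg
Q = ṁ·Δh = 289.5 kg/min × -518.28 kJ/kg = -150040 kJ/min
|Q| = 2500.7 kW = 2.5007 MW

Q_c = 2.50 MW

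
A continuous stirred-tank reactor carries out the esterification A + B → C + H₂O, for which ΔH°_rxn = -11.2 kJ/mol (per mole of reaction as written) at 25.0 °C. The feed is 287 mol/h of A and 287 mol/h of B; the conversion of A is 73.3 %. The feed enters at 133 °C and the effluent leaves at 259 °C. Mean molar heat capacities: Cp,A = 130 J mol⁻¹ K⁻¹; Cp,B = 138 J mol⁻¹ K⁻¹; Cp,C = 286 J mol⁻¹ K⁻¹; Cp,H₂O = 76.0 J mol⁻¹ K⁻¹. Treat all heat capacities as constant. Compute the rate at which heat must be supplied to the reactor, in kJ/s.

Extent of reaction ξ = 0.733 × 287 = 210.37 mol/h
Reaction term: ξ·ΔH°_rxn = 210.37 × -11.2 = -2356.2 kJ/h
Sensible, feed 133→25 °C: -8306.9 kJ/h
Outlet flows (mol/h): A 76.629, B 76.629, C 210.37, H₂O 210.37
Sensible, products 25→259 °C: 22626 kJ/h
Q = ΔH = 11963 kJ/h = 3.3229 kW
Heat supplied = 3.3229 kJ/s

Q_in = 3.32 kJ/s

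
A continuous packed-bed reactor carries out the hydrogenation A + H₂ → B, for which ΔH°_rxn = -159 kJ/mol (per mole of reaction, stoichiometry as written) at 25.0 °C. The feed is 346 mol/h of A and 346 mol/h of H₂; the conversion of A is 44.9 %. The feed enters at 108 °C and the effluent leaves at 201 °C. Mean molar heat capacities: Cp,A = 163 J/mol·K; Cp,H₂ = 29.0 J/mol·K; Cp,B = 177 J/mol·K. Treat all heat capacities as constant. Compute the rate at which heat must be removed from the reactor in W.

Extent of reaction ξ = 0.449 × 346 = 155.35 mol/h
Reaction term: ξ·ΔH°_rxn = 155.35 × -159 = -24701 kJ/h
Sensible, feed 108→25 °C: -5513.9 kJ/h
Outlet flows (mol/h): A 190.65, H₂ 190.65, B 155.35
Sensible, products 25→201 °C: 11282 kJ/h
Q = ΔH = -18933 kJ/h = -5.2592 kW
Heat removed = 5259.2 W

Q_out = 5260 W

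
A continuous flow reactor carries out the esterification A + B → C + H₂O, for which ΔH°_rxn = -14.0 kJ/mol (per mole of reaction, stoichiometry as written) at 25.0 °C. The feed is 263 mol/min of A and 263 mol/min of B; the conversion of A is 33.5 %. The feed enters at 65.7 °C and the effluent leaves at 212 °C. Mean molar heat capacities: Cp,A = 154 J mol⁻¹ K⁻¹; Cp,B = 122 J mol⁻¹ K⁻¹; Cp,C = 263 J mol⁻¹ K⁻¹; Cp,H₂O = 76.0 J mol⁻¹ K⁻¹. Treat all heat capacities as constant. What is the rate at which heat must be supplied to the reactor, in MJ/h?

Q_in = 625 MJ/h

Extent of reaction ξ = 0.335 × 263 = 88.105 mol/min
Reaction term: ξ·ΔH°_rxn = 88.105 × -14.0 = -1233.5 kJ/min
Sensible, feed 65.7→25 °C: -2954.3 kJ/min
Outlet flows (mol/min): A 174.89, B 174.89, C 88.105, H₂O 88.105
Sensible, products 25→212 °C: 14612 kJ/min
Q = ΔH = 10424 kJ/min = 173.74 kW
Heat supplied = 625.45 MJ/h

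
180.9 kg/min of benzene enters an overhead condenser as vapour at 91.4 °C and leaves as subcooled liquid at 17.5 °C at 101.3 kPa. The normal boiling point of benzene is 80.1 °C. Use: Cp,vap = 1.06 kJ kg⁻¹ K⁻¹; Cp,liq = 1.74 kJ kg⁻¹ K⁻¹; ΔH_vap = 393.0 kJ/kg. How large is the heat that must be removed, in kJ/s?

Q_c = 1550 kJ/s

vapour 91.4→80.1 °C: -11.978 kJ/kg
condensation at 80.1 °C: -393 kJ/kg
liquid 80.1→17.5 °C: -108.92 kJ/kg
Δh = -11.978 + -393 + -108.92 = -513.9 kJ/kg
Q = ṁ·Δh = 180.9 kg/min × -513.9 kJ/kg = -92965 kJ/min
|Q| = 1549.4 kW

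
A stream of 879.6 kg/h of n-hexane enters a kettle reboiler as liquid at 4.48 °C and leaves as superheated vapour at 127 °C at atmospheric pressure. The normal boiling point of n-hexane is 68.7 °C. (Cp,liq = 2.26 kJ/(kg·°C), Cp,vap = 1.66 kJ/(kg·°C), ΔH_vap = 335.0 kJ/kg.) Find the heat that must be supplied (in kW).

Q = 141 kW

liquid 4.48→68.7 °C: 145.14 kJ/kg
vaporisation at 68.7 °C: 335 kJ/kg
vapour 68.7→127 °C: 96.778 kJ/kg
Δh = 145.14 + 335 + 96.778 = 576.92 kJ/kg
Q = ṁ·Δh = 879.6 kg/h × 576.92 kJ/kg = 507450 kJ/h
|Q| = 140.96 kW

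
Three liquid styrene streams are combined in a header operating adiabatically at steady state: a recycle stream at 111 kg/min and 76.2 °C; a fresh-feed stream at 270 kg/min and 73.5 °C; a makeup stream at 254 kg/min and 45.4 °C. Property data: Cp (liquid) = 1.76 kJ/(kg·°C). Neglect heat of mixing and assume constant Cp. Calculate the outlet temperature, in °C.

T_out = 62.7 °C

Adiabatic, steady state ⇒ Σ ṁᵢCp,ᵢ(T_out − Tᵢ) = 0
T_out = Σ ṁᵢCp,ᵢTᵢ / Σ ṁᵢCp,ᵢ
      = 70109 / 1117.6 = 62.732 °C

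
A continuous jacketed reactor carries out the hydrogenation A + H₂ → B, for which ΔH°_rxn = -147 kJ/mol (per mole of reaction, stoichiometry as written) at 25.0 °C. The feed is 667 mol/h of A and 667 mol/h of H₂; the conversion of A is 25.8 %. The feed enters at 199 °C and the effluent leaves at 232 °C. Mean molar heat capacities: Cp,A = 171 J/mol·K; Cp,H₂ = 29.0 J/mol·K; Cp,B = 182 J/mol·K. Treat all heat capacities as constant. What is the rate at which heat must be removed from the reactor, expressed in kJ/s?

Q_out = 5.98 kJ/s

Extent of reaction ξ = 0.258 × 667 = 172.09 mol/h
Reaction term: ξ·ΔH°_rxn = 172.09 × -147 = -25297 kJ/h
Sensible, feed 199→25 °C: -23212 kJ/h
Outlet flows (mol/h): A 494.91, H₂ 494.91, B 172.09
Sensible, products 25→232 °C: 26973 kJ/h
Q = ΔH = -21536 kJ/h = -5.9821 kW
Heat removed = 5.9821 kJ/s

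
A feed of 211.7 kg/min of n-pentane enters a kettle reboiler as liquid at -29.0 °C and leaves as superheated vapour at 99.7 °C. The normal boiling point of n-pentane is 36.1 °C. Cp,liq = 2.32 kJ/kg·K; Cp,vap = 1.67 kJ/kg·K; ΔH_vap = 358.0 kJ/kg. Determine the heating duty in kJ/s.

Q = 2170 kJ/s

liquid -29.0→36.1 °C: 151.03 kJ/kg
vaporisation at 36.1 °C: 358 kJ/kg
vapour 36.1→99.7 °C: 106.21 kJ/kg
Δh = 151.03 + 358 + 106.21 = 615.24 kJ/kg
Q = ṁ·Δh = 211.7 kg/min × 615.24 kJ/kg = 130250 kJ/min
|Q| = 2170.8 kW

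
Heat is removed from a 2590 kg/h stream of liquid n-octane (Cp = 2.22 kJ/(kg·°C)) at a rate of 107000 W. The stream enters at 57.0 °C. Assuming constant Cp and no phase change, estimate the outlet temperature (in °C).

Q = 107000 W = 385200 kJ/h
ΔT = Q/(ṁ·Cp) = 385200/(2590×2.22) = 66.994 K
T_out = 57.0 − 66.994 = -9.9936 °C

T_out = -9.99 °C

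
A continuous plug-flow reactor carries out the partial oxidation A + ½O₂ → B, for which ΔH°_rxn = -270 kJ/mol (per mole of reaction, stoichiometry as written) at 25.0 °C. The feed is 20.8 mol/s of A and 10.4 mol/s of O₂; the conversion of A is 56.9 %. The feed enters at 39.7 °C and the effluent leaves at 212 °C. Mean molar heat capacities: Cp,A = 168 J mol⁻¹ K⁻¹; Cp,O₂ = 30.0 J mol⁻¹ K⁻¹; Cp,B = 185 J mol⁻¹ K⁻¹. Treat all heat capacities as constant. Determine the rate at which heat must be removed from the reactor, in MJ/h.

Extent of reaction ξ = 0.569 × 20.8 = 11.835 mol/s
Reaction term: ξ·ΔH°_rxn = 11.835 × -270 = -3195.5 kJ/s
Sensible, feed 39.7→25 °C: -55.954 kJ/s
Outlet flows (mol/s): A 8.9648, O₂ 4.4824, B 11.835
Sensible, products 25→212 °C: 716.22 kJ/s
Q = ΔH = -2535.2 kJ/s = -2535.2 kW
Heat removed = 9126.8 MJ/h

Q_out = 9130 MJ/h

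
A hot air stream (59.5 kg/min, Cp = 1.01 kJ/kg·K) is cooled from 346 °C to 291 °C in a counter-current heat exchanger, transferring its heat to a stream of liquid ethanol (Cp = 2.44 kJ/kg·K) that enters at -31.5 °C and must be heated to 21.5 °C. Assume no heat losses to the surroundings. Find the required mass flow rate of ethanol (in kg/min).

Heat released by hot stream: Q = 59.5 × 1.01 × (346 − 291) = 3305.2 kJ/min
Energy balance on cold side (adiabatic exchanger): Q = ṁ_c·Cp_c·(T_c,out − T_c,in)
ṁ_c = 3305.2 / [2.44 × (21.5 − -31.5)] = 25.558 kg/min

ṁ_c = 25.6 kg/min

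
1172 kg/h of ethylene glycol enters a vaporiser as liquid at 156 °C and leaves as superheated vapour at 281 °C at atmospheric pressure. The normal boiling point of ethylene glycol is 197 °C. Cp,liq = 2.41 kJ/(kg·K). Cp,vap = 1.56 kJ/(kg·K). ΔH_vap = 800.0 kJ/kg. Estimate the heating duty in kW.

Q = 335 kW

liquid 156→197 °C: 98.81 kJ/kg
vaporisation at 197 °C: 800 kJ/kg
vapour 197→281 °C: 131.04 kJ/kg
Δh = 98.81 + 800 + 131.04 = 1029.8 kJ/kg
Q = ṁ·Δh = 1172 kg/h × 1029.8 kJ/kg = 1.207e+06 kJ/h
|Q| = 335.27 kW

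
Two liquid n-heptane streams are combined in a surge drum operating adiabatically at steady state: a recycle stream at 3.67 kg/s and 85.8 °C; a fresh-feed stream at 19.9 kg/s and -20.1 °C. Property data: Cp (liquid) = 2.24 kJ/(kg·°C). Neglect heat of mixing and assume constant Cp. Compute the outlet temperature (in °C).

T_out = -3.61 °C

Adiabatic, steady state ⇒ Σ ṁᵢCp,ᵢ(T_out − Tᵢ) = 0
T_out = Σ ṁᵢCp,ᵢTᵢ / Σ ṁᵢCp,ᵢ
      = -190.63 / 52.797 = -3.6107 °C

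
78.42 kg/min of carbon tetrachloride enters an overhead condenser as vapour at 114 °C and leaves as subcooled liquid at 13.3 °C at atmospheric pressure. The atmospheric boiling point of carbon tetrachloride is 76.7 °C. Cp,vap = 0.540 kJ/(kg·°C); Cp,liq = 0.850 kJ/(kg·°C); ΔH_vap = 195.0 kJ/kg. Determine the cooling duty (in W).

vapour 114→76.7 °C: -20.142 kJ/kg
condensation at 76.7 °C: -195 kJ/kg
liquid 76.7→13.3 °C: -53.89 kJ/kg
Δh = -20.142 + -195 + -53.89 = -269.03 kJ/kg
Q = ṁ·Δh = 78.42 kg/min × -269.03 kJ/kg = -21097 kJ/min
|Q| = 351.62 kW = 351620 W

Q_c = 352000 W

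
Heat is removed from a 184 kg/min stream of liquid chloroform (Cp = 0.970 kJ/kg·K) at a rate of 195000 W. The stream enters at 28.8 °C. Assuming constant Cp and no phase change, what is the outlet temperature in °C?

Q = 195000 W = 11700 kJ/min
ΔT = Q/(ṁ·Cp) = 11700/(184×0.970) = 65.554 K
T_out = 28.8 − 65.554 = -36.754 °C

T_out = -36.8 °C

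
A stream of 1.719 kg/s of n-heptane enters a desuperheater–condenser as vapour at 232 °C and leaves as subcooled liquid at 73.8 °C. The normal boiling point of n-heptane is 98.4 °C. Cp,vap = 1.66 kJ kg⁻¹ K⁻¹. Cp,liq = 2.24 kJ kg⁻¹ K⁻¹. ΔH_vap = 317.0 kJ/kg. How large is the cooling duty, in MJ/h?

vapour 232→98.4 °C: -221.78 kJ/kg
condensation at 98.4 °C: -317 kJ/kg
liquid 98.4→73.8 °C: -55.104 kJ/kg
Δh = -221.78 + -317 + -55.104 = -593.88 kJ/kg
Q = ṁ·Δh = 1.719 kg/s × -593.88 kJ/kg = -1020.9 kJ/s
|Q| = 1020.9 kW = 3675.2 MJ/h

Q_c = 3680 MJ/h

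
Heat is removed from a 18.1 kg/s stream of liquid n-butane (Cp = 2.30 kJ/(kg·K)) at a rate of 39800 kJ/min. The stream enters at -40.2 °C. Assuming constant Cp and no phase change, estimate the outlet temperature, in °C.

T_out = -56.1 °C

Q = 39800 kJ/min = 663.33 kJ/s
ΔT = Q/(ṁ·Cp) = 663.33/(18.1×2.30) = 15.934 K
T_out = -40.2 − 15.934 = -56.134 °C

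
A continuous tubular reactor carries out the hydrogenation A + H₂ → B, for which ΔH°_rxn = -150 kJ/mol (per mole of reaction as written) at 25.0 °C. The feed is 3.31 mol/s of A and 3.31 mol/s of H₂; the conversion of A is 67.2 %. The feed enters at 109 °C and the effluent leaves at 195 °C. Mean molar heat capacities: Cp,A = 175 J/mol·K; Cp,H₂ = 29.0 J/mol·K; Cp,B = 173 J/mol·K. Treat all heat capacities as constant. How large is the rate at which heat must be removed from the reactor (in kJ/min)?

Q_out = 17200 kJ/min

Extent of reaction ξ = 0.672 × 3.31 = 2.2243 mol/s
Reaction term: ξ·ΔH°_rxn = 2.2243 × -150 = -333.65 kJ/s
Sensible, feed 109→25 °C: -56.72 kJ/s
Outlet flows (mol/s): A 1.0857, H₂ 1.0857, B 2.2243
Sensible, products 25→195 °C: 103.07 kJ/s
Q = ΔH = -287.3 kJ/s = -287.3 kW
Heat removed = 17238 kJ/min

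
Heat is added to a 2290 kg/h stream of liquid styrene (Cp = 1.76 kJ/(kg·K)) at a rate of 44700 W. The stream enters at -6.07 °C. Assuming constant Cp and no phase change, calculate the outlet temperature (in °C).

Q = 44700 W = 160920 kJ/h
ΔT = Q/(ṁ·Cp) = 160920/(2290×1.76) = 39.927 K
T_out = -6.07 + 39.927 = 33.857 °C

T_out = 33.9 °C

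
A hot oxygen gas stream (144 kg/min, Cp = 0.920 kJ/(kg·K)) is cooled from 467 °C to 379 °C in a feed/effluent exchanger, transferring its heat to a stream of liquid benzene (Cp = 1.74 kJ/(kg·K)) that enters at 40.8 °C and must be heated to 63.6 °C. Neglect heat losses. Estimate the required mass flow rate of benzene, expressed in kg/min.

Heat released by hot stream: Q = 144 × 0.920 × (467 − 379) = 11658 kJ/min
Energy balance on cold side (adiabatic exchanger): Q = ṁ_c·Cp_c·(T_c,out − T_c,in)
ṁ_c = 11658 / [1.74 × (63.6 − 40.8)] = 293.87 kg/min

ṁ_c = 294 kg/min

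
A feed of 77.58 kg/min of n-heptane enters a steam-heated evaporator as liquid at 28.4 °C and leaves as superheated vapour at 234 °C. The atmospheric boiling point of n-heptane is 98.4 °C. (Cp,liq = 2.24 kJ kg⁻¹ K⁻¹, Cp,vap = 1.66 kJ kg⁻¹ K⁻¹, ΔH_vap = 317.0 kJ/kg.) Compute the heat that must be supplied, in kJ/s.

liquid 28.4→98.4 °C: 156.8 kJ/kg
vaporisation at 98.4 °C: 317 kJ/kg
vapour 98.4→234 °C: 225.1 kJ/kg
Δh = 156.8 + 317 + 225.1 = 698.9 kJ/kg
Q = ṁ·Δh = 77.58 kg/min × 698.9 kJ/kg = 54220 kJ/min
|Q| = 903.67 kW

Q = 904 kJ/s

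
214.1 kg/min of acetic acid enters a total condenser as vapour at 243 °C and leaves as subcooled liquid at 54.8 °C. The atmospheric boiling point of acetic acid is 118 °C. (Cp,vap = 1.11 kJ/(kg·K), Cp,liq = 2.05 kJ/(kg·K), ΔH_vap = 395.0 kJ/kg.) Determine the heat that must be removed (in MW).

Q_c = 2.37 MW

vapour 243→118 °C: -138.75 kJ/kg
condensation at 118 °C: -395 kJ/kg
liquid 118→54.8 °C: -129.56 kJ/kg
Δh = -138.75 + -395 + -129.56 = -663.31 kJ/kg
Q = ṁ·Δh = 214.1 kg/min × -663.31 kJ/kg = -142010 kJ/min
|Q| = 2366.9 kW = 2.3669 MW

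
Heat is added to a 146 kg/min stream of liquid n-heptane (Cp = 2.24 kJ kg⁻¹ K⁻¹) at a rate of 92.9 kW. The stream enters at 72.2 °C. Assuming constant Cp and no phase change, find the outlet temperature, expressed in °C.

Q = 92.9 kW = 5574 kJ/min
ΔT = Q/(ṁ·Cp) = 5574/(146×2.24) = 17.044 K
T_out = 72.2 + 17.044 = 89.244 °C

T_out = 89.2 °C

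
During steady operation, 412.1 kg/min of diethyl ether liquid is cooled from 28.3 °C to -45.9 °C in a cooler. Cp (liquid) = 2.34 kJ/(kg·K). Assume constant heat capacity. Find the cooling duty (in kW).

Q = ṁ·Cp·ΔT = 412.1 × 2.34 × (-45.9 − 28.3) = -71552 kJ/min
Converting: 71552 / 60 s = 1192.5 kW

Q_c = 1190 kW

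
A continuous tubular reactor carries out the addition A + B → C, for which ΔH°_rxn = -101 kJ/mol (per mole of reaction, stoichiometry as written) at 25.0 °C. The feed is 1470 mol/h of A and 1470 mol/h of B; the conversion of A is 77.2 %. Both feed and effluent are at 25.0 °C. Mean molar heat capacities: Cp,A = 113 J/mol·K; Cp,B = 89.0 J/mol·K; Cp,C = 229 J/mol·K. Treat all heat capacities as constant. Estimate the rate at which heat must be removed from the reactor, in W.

Extent of reaction ξ = 0.772 × 1470 = 1134.8 mol/h
Reaction term: ξ·ΔH°_rxn = 1134.8 × -101 = -114620 kJ/h
Q = ΔH = -114620 kJ/h = -31.839 kW
Heat removed = 31839 W

Q_out = 31800 W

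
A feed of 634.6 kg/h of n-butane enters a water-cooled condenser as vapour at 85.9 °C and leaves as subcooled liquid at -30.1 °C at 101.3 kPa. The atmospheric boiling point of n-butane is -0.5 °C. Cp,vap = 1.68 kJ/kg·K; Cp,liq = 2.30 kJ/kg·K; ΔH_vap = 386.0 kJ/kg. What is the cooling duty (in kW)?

vapour 85.9→-0.5 °C: -145.15 kJ/kg
condensation at -0.5 °C: -386 kJ/kg
liquid -0.5→-30.1 °C: -68.08 kJ/kg
Δh = -145.15 + -386 + -68.08 = -599.23 kJ/kg
Q = ṁ·Δh = 634.6 kg/h × -599.23 kJ/kg = -380270 kJ/h
|Q| = 105.63 kW

Q_c = 106 kW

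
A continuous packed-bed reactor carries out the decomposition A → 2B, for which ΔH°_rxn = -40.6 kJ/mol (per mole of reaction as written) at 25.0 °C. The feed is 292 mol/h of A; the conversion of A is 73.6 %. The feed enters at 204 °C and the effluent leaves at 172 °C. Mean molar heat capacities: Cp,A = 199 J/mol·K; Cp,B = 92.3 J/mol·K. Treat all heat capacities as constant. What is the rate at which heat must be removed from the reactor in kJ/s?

Extent of reaction ξ = 0.736 × 292 = 214.91 mol/h
Reaction term: ξ·ΔH°_rxn = 214.91 × -40.6 = -8725.4 kJ/h
Sensible, feed 204→25 °C: -10401 kJ/h
Outlet flows (mol/h): A 77.088, B 429.82
Sensible, products 25→172 °C: 8087 kJ/h
Q = ΔH = -11040 kJ/h = -3.0666 kW
Heat removed = 3.0666 kJ/s

Q_out = 3.07 kJ/s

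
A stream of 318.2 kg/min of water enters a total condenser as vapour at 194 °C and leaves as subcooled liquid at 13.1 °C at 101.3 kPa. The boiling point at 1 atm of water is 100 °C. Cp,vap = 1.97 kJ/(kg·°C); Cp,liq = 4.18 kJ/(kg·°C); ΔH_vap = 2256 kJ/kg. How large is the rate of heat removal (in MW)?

Q_c = 14.9 MW

vapour 194→100 °C: -185.18 kJ/kg
condensation at 100 °C: -2256 kJ/kg
liquid 100→13.1 °C: -363.24 kJ/kg
Δh = -185.18 + -2256 + -363.24 = -2804.4 kJ/kg
Q = ṁ·Δh = 318.2 kg/min × -2804.4 kJ/kg = -892370 kJ/min
|Q| = 14873 kW = 14.873 MW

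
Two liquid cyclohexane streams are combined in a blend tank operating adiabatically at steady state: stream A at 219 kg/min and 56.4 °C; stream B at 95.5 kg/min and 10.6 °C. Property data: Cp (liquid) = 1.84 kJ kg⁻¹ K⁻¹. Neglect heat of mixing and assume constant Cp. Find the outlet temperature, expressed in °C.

Energy balance with Q = 0: Σ ṁᵢCp,ᵢ(T_out − Tᵢ) = 0
Σ ṁᵢCp,ᵢTᵢ = 219×1.84×56.4 + 95.5×1.84×10.6 = 24590
Σ ṁᵢCp,ᵢ = 219×1.84 + 95.5×1.84 = 578.68
T_out = 24590 / 578.68 = 42.493 °C

T_out = 42.5 °C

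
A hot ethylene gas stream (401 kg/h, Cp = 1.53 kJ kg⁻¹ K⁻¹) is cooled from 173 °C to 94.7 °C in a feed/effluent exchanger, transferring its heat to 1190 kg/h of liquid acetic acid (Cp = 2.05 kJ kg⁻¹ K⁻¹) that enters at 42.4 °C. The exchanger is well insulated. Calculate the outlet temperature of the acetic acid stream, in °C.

T_c,out = 62.1 °C

Heat released by hot stream: Q = 401 × 1.53 × (173 − 94.7) = 48039 kJ/h
Energy balance on cold side (adiabatic exchanger): Q = ṁ_c·Cp_c·(T_c,out − T_c,in)
T_c,out = 42.4 + 48039/(1190 × 2.05) = 62.092 °C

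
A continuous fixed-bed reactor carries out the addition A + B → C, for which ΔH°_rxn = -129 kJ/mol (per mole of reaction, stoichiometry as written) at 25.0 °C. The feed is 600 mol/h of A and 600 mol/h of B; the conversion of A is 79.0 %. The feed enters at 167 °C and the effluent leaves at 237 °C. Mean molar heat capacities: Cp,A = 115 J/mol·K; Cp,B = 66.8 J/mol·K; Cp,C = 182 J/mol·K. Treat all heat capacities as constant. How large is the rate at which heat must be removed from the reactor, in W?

Q_out = 14900 W

Extent of reaction ξ = 0.790 × 600 = 474 mol/h
Reaction term: ξ·ΔH°_rxn = 474 × -129 = -61146 kJ/h
Sensible, feed 167→25 °C: -15489 kJ/h
Outlet flows (mol/h): A 126, B 126, C 474
Sensible, products 25→237 °C: 23145 kJ/h
Q = ΔH = -53490 kJ/h = -14.858 kW
Heat removed = 14858 W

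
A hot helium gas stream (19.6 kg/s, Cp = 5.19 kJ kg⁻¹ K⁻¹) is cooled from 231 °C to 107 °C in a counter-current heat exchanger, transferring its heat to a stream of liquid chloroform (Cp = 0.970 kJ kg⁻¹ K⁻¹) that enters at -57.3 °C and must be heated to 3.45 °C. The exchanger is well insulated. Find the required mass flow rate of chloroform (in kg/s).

ṁ_c = 214 kg/s

Heat released by hot stream: Q = 19.6 × 5.19 × (231 − 107) = 12614 kJ/s
Energy balance on cold side (adiabatic exchanger): Q = ṁ_c·Cp_c·(T_c,out − T_c,in)
ṁ_c = 12614 / [0.970 × (3.45 − -57.3)] = 214.06 kg/s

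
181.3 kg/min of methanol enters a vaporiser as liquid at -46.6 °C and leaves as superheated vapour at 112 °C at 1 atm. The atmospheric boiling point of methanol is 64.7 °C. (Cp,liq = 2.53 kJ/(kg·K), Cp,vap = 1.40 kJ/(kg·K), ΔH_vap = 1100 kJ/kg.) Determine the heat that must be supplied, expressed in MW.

liquid -46.6→64.7 °C: 281.59 kJ/kg
vaporisation at 64.7 °C: 1100 kJ/kg
vapour 64.7→112 °C: 66.22 kJ/kg
Δh = 281.59 + 1100 + 66.22 = 1447.8 kJ/kg
Q = ṁ·Δh = 181.3 kg/min × 1447.8 kJ/kg = 262490 kJ/min
|Q| = 4374.8 kW = 4.3748 MW

Q = 4.37 MW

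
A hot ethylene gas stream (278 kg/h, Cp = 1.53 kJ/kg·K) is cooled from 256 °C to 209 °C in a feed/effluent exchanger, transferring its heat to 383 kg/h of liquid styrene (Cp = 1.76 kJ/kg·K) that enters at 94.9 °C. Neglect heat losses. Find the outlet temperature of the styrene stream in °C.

T_c,out = 125 °C

Heat released by hot stream: Q = 278 × 1.53 × (256 − 209) = 19991 kJ/h
Energy balance on cold side (adiabatic exchanger): Q = ṁ_c·Cp_c·(T_c,out − T_c,in)
T_c,out = 94.9 + 19991/(383 × 1.76) = 124.56 °C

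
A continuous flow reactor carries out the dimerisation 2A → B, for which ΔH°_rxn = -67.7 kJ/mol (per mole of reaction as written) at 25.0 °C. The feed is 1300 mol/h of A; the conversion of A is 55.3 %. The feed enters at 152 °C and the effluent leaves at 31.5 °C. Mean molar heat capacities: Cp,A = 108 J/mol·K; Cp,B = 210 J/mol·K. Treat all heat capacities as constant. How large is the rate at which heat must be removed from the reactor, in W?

Q_out = 11500 W

Extent of reaction ξ = 0.553 × 1300 / 2 = 359.45 mol/h
Reaction term: ξ·ΔH°_rxn = 359.45 × -67.7 = -24335 kJ/h
Sensible, feed 152→25 °C: -17831 kJ/h
Outlet flows (mol/h): A 581.1, B 359.45
Sensible, products 25→31.5 °C: 898.58 kJ/h
Q = ΔH = -41267 kJ/h = -11.463 kW
Heat removed = 11463 W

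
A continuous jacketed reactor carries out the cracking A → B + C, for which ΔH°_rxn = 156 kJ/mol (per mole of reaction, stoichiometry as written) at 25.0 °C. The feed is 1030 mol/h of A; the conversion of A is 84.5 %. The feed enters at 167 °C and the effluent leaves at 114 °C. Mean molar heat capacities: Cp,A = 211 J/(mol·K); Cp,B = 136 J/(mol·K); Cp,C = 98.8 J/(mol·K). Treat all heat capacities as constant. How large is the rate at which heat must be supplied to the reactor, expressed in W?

Q_in = 35000 W

Extent of reaction ξ = 0.845 × 1030 = 870.35 mol/h
Reaction term: ξ·ΔH°_rxn = 870.35 × 156 = 135770 kJ/h
Sensible, feed 167→25 °C: -30861 kJ/h
Outlet flows (mol/h): A 159.65, B 870.35, C 870.35
Sensible, products 25→114 °C: 21186 kJ/h
Q = ΔH = 126100 kJ/h = 35.028 kW
Heat supplied = 35028 W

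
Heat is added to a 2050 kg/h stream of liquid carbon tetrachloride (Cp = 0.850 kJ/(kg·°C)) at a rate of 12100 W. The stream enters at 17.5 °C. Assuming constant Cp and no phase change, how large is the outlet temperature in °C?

T_out = 42.5 °C

Q = 12100 W = 43560 kJ/h
ΔT = Q/(ṁ·Cp) = 43560/(2050×0.850) = 24.999 K
T_out = 17.5 + 24.999 = 42.499 °C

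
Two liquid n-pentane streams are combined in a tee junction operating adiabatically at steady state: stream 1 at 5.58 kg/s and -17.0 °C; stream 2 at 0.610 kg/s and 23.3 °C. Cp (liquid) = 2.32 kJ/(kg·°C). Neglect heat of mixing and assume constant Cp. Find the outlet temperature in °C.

Adiabatic, steady state ⇒ Σ ṁᵢCp,ᵢ(T_out − Tᵢ) = 0
Σ ṁᵢCp,ᵢTᵢ = 5.58×2.32×-17.0 + 0.610×2.32×23.3 = -187.1
Σ ṁᵢCp,ᵢ = 5.58×2.32 + 0.610×2.32 = 14.361
T_out = -187.1 / 14.361 = -13.029 °C

T_out = -13.0 °C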